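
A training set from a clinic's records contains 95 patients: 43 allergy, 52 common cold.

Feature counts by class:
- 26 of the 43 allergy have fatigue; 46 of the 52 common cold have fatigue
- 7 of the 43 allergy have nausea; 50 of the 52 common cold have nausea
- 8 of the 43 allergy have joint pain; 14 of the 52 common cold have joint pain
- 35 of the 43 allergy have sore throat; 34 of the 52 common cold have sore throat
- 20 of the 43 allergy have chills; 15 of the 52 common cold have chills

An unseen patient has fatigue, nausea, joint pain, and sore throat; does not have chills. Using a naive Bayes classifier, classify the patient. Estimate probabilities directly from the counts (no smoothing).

allergy: (43/95) × (26/43) × (7/43) × (8/43) × (35/43) × (23/43) ≈ 0.00360878
common cold: (52/95) × (46/52) × (50/52) × (14/52) × (34/52) × (37/52) ≈ 0.0583176
Highest score → common cold.

common cold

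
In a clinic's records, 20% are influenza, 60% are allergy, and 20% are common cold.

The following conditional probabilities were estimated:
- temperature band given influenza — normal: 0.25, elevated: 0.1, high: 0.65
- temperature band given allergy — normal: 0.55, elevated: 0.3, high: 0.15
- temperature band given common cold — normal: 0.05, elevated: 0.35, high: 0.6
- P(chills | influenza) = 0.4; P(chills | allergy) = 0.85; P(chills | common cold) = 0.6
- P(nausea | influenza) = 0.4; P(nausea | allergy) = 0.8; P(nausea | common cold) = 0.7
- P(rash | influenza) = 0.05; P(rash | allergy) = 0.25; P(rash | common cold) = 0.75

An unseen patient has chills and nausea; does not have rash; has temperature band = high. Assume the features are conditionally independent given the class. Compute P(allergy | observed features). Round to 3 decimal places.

influenza: 0.2 × 0.65 × 0.4 × 0.4 × (1−0.05) = 0.01976
allergy: 0.6 × 0.15 × 0.85 × 0.8 × (1−0.25) = 0.0459
common cold: 0.2 × 0.6 × 0.6 × 0.7 × (1−0.75) = 0.0126
P(allergy | x) = 0.0459 / 0.07826 ≈ 0.587

0.587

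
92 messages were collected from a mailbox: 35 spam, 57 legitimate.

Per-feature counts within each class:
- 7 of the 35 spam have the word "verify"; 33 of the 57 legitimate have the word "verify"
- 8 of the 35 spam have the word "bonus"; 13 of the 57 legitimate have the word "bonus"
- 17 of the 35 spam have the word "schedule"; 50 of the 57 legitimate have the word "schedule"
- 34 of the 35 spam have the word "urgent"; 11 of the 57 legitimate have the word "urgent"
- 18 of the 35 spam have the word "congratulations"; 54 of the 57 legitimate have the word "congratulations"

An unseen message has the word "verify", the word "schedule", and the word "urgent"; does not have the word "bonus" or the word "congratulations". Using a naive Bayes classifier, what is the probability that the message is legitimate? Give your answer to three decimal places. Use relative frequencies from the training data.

spam: (35/92) × (7/35) × (27/35) × (17/35) × (34/35) × (17/35) ≈ 0.0134517
legitimate: (57/92) × (33/57) × (44/57) × (50/57) × (11/57) × (3/57) ≈ 0.00246697
P(legitimate | x) = 0.00246697 / 0.01591867 ≈ 0.155

0.155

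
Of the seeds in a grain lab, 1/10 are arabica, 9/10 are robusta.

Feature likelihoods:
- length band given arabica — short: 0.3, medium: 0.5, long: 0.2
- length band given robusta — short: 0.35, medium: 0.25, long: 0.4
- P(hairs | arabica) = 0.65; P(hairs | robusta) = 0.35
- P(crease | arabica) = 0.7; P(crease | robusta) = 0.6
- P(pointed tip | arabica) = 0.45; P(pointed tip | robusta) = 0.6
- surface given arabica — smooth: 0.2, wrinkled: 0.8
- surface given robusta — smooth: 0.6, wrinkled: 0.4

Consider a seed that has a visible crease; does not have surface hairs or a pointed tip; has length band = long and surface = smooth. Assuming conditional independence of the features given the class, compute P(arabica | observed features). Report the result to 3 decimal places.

arabica: 0.1 × 0.2 × (1−0.65) × 0.7 × (1−0.45) × 0.2 = 0.000539
robusta: 0.9 × 0.4 × (1−0.35) × 0.6 × (1−0.6) × 0.6 = 0.033696
P(arabica | x) = 0.000539 / 0.034235 ≈ 0.016

0.016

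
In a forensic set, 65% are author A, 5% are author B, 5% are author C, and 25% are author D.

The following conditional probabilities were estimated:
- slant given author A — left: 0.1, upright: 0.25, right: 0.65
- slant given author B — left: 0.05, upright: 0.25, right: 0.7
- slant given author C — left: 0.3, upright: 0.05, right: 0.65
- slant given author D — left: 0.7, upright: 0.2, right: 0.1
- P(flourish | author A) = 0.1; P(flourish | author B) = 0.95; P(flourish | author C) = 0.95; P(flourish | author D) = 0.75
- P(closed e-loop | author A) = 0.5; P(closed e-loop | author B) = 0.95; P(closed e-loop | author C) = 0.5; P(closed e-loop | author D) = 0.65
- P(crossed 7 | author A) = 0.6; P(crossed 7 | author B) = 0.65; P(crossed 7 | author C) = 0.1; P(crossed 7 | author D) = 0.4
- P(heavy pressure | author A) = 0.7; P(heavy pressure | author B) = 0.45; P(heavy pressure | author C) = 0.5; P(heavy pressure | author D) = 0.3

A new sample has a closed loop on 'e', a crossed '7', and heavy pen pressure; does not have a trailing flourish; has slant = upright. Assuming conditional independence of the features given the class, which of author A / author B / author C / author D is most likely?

author A: 0.65 × 0.25 × (1−0.1) × 0.5 × 0.6 × 0.7 = 0.0307125
author B: 0.05 × 0.25 × (1−0.95) × 0.95 × 0.65 × 0.45 = 0.000173671875
author C: 0.05 × 0.05 × (1−0.95) × 0.5 × 0.1 × 0.5 = 0.000003125
author D: 0.25 × 0.2 × (1−0.75) × 0.65 × 0.4 × 0.3 = 0.000975
Highest score → author A.

author A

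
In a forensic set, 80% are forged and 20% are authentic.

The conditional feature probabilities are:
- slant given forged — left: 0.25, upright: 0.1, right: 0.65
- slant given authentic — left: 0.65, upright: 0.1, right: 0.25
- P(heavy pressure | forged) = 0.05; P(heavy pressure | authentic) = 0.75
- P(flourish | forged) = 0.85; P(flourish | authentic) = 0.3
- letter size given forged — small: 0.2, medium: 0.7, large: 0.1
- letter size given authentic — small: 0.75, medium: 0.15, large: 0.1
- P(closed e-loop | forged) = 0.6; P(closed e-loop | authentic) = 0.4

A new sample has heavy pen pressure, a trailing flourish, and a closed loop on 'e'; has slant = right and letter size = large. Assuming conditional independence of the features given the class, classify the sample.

forged: 0.8 × 0.65 × 0.05 × 0.85 × 0.1 × 0.6 = 0.001326
authentic: 0.2 × 0.25 × 0.75 × 0.3 × 0.1 × 0.4 = 0.00045
Highest score → forged.

forged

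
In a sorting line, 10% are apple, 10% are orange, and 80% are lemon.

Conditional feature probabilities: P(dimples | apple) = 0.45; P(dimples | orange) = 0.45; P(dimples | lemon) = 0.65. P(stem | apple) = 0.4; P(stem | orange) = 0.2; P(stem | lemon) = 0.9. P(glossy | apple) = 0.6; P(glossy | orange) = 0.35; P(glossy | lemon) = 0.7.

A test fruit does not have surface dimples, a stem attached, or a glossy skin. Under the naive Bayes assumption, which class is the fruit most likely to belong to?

apple: 0.1 × (1−0.45) × (1−0.4) × (1−0.6) = 0.0132
orange: 0.1 × (1−0.45) × (1−0.2) × (1−0.35) = 0.0286
lemon: 0.8 × (1−0.65) × (1−0.9) × (1−0.7) = 0.0084
Highest score → orange.

orange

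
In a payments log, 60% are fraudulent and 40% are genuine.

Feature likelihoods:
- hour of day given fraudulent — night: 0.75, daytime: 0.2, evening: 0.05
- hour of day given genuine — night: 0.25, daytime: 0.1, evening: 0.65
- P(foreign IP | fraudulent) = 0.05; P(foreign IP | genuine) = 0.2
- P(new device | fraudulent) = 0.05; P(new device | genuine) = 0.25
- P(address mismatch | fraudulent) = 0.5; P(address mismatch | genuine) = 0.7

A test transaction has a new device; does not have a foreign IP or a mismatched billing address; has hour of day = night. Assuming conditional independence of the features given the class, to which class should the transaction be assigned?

fraudulent: 0.6 × 0.75 × (1−0.05) × 0.05 × (1−0.5) = 0.0106875
genuine: 0.4 × 0.25 × (1−0.2) × 0.25 × (1−0.7) = 0.006
Highest score → fraudulent.

fraudulent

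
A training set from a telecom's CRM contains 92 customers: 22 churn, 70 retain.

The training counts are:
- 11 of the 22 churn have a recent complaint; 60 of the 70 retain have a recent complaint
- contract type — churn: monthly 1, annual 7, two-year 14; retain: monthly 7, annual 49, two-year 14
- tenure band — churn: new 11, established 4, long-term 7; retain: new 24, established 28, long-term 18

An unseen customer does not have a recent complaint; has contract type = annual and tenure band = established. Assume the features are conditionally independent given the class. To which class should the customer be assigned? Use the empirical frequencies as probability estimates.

retain

churn: (22/92) × (11/22) × (7/22) × (4/22) ≈ 0.006917
retain: (70/92) × (10/70) × (49/70) × (28/70) ≈ 0.0304348
Highest score → retain.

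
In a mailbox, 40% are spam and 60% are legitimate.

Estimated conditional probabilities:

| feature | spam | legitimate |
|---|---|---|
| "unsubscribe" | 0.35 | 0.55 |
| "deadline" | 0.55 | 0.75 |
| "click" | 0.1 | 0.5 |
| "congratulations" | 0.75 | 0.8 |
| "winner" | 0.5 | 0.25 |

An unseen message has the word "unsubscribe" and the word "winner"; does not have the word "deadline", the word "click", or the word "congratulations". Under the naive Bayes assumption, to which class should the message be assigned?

spam: 0.4 × 0.35 × (1−0.55) × (1−0.1) × (1−0.75) × 0.5 = 0.0070875
legitimate: 0.6 × 0.55 × (1−0.75) × (1−0.5) × (1−0.8) × 0.25 = 0.0020625
Highest score → spam.

spam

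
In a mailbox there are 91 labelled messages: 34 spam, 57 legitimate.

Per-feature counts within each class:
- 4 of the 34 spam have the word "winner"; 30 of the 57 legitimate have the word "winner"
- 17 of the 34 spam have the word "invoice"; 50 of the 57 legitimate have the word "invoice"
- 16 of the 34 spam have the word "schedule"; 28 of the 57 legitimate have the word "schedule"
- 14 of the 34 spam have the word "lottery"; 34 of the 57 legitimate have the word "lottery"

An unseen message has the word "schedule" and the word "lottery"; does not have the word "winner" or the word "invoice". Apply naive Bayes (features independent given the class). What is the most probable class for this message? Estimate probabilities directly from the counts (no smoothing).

spam: (34/91) × (30/34) × (17/34) × (16/34) × (14/34) ≈ 0.0319404
legitimate: (57/91) × (27/57) × (7/57) × (28/57) × (34/57) ≈ 0.0106766
Highest score → spam.

spam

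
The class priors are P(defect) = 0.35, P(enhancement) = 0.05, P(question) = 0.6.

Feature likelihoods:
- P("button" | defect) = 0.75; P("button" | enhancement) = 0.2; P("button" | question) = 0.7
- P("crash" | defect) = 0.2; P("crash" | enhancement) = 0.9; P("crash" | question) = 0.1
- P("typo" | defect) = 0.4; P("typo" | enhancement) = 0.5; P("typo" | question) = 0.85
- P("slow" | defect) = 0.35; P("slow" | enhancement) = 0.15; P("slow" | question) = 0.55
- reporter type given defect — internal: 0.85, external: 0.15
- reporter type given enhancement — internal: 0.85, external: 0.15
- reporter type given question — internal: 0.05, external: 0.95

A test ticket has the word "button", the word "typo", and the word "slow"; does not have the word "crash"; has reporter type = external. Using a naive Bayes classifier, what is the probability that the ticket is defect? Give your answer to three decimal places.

defect: 0.35 × 0.75 × (1−0.2) × 0.4 × 0.35 × 0.15 = 0.00441
enhancement: 0.05 × 0.2 × (1−0.9) × 0.5 × 0.15 × 0.15 = 0.00001125
question: 0.6 × 0.7 × (1−0.1) × 0.85 × 0.55 × 0.95 = 0.16787925
P(defect | x) = 0.00441 / 0.1723005 ≈ 0.026

0.026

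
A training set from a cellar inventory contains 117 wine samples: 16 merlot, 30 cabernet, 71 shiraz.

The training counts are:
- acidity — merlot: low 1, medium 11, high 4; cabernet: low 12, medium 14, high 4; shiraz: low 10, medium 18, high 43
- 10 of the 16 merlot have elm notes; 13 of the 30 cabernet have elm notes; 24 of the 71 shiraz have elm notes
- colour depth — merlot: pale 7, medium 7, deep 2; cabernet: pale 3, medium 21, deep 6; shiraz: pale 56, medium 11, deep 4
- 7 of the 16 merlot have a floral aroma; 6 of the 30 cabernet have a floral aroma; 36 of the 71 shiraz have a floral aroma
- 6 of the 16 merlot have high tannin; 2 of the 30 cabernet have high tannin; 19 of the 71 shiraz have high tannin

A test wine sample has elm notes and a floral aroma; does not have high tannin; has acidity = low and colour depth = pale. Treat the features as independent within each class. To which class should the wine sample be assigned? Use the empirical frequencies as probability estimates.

merlot: (16/117) × (1/16) × (10/16) × (7/16) × (7/16) × (10/16) ≈ 0.000639043
cabernet: (30/117) × (12/30) × (13/30) × (3/30) × (6/30) × (28/30) ≈ 0.00082963
shiraz: (71/117) × (10/71) × (24/71) × (56/71) × (36/71) × (52/71) ≈ 0.00846225
Highest score → shiraz.

shiraz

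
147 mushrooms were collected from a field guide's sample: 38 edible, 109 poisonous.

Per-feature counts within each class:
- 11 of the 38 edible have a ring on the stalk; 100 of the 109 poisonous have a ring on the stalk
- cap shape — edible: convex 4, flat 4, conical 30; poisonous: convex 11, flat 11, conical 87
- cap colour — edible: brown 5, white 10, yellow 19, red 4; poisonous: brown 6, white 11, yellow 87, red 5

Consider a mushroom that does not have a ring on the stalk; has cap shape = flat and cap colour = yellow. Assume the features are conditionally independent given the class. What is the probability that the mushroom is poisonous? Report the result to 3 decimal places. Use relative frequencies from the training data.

edible: (38/147) × (27/38) × (4/38) × (19/38) ≈ 0.00966702
poisonous: (109/147) × (9/109) × (11/109) × (87/109) ≈ 0.00493156
P(poisonous | x) = 0.00493156 / 0.01459858 ≈ 0.338

0.338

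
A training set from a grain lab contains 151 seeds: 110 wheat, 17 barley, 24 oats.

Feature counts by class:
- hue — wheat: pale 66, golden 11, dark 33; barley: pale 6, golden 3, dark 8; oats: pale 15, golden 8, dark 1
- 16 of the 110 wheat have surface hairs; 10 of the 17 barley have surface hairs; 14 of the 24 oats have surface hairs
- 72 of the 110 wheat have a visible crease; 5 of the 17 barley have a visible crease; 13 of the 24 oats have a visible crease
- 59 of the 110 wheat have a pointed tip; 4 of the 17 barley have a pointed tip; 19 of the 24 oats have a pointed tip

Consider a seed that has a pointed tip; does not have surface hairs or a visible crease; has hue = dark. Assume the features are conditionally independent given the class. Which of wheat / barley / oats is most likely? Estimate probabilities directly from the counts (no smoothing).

wheat

wheat: (110/151) × (33/110) × (94/110) × (38/110) × (59/110) ≈ 0.0346037
barley: (17/151) × (8/17) × (7/17) × (12/17) × (4/17) ≈ 0.00362331
oats: (24/151) × (1/24) × (10/24) × (11/24) × (19/24) ≈ 0.00100123
Highest score → wheat.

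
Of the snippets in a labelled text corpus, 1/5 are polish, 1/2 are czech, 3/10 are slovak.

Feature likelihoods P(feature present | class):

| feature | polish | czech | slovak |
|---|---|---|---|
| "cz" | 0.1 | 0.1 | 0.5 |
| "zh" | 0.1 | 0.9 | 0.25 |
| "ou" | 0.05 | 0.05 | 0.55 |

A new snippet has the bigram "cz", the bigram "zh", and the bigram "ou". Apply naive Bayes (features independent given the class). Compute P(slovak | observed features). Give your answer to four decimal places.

0.8977

polish: 0.2 × 0.1 × 0.1 × 0.05 = 0.0001
czech: 0.5 × 0.1 × 0.9 × 0.05 = 0.00225
slovak: 0.3 × 0.5 × 0.25 × 0.55 = 0.020625
P(slovak | x) = 0.020625 / 0.022975 ≈ 0.8977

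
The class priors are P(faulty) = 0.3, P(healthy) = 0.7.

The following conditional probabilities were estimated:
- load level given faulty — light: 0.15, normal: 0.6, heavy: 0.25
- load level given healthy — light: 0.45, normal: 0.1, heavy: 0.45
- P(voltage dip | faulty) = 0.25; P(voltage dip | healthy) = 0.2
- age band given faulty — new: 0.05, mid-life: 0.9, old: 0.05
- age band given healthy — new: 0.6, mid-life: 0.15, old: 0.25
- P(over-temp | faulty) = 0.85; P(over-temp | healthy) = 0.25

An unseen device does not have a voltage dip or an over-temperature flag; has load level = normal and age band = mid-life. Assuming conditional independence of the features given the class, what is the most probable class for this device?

faulty: 0.3 × 0.6 × (1−0.25) × 0.9 × (1−0.85) = 0.018225
healthy: 0.7 × 0.1 × (1−0.2) × 0.15 × (1−0.25) = 0.0063
Highest score → faulty.

faulty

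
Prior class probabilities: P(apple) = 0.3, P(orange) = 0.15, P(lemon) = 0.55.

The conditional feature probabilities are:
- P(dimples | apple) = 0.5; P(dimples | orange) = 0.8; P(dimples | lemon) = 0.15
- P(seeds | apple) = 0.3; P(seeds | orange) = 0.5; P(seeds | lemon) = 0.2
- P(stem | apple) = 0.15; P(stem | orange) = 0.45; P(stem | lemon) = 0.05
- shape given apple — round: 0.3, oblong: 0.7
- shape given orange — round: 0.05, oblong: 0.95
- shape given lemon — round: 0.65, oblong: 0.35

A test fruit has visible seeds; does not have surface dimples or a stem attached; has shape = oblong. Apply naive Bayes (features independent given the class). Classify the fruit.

lemon

apple: 0.3 × (1−0.5) × 0.3 × (1−0.15) × 0.7 = 0.026775
orange: 0.15 × (1−0.8) × 0.5 × (1−0.45) × 0.95 = 0.0078375
lemon: 0.55 × (1−0.15) × 0.2 × (1−0.05) × 0.35 = 0.03108875
Highest score → lemon.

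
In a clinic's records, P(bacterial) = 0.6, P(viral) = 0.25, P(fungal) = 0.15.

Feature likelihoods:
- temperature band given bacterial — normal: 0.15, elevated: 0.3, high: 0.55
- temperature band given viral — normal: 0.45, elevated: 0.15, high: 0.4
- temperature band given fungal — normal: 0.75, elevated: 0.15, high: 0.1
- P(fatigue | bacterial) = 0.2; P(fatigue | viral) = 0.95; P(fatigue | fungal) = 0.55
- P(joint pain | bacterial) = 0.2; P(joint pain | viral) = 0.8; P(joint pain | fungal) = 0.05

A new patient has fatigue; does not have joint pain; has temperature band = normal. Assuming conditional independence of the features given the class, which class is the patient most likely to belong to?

bacterial: 0.6 × 0.15 × 0.2 × (1−0.2) = 0.0144
viral: 0.25 × 0.45 × 0.95 × (1−0.8) = 0.021375
fungal: 0.15 × 0.75 × 0.55 × (1−0.05) = 0.05878125
Highest score → fungal.

fungal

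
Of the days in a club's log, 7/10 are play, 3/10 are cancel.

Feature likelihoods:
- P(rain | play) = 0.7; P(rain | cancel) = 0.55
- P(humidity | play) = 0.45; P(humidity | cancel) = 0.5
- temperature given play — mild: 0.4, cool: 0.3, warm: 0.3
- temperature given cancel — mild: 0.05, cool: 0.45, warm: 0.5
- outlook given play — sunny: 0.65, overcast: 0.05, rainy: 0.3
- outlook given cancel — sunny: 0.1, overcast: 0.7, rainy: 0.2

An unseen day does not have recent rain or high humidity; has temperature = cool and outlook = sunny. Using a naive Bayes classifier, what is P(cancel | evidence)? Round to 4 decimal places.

play: 0.7 × (1−0.7) × (1−0.45) × 0.3 × 0.65 = 0.0225225
cancel: 0.3 × (1−0.55) × (1−0.5) × 0.45 × 0.1 = 0.0030375
P(cancel | x) = 0.0030375 / 0.02556 ≈ 0.1188

0.1188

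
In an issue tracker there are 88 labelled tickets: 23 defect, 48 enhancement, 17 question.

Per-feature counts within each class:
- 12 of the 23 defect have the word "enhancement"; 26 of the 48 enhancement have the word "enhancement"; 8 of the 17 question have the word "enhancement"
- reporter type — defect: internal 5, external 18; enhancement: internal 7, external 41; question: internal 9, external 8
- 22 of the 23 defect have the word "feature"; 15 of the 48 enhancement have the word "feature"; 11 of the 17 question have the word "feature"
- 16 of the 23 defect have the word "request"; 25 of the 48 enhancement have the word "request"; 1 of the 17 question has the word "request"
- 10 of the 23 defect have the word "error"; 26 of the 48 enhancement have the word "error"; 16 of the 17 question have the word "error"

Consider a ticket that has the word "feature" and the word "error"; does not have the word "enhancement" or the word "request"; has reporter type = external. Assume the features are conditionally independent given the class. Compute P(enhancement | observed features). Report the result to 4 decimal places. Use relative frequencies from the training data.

defect: (23/88) × (11/23) × (18/23) × (22/23) × (7/23) × (10/23) ≈ 0.012382
enhancement: (48/88) × (22/48) × (41/48) × (15/48) × (23/48) × (26/48) ≈ 0.0173201
question: (17/88) × (9/17) × (8/17) × (11/17) × (16/17) × (16/17) ≈ 0.0275859
P(enhancement | x) = 0.0173201 / 0.057288 ≈ 0.3023

0.3023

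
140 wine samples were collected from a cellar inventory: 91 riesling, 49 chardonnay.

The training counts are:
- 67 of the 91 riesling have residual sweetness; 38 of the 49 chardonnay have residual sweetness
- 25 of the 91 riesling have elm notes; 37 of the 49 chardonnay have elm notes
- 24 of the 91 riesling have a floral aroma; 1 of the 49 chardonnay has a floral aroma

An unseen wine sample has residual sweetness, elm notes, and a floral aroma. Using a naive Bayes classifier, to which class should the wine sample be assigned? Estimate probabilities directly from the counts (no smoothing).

riesling: (91/140) × (67/91) × (25/91) × (24/91) ≈ 0.0346749
chardonnay: (49/140) × (38/49) × (37/49) × (1/49) ≈ 0.00418278
Highest score → riesling.

riesling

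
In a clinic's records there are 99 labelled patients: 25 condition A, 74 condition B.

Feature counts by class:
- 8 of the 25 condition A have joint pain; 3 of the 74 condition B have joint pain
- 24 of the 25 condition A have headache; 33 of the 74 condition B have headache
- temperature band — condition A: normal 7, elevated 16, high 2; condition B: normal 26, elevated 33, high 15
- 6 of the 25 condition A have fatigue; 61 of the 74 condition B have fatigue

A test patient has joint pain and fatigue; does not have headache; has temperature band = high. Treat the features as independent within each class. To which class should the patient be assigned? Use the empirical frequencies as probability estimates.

condition B

condition A: (25/99) × (8/25) × (1/25) × (2/25) × (6/25) ≈ 0.0000620606
condition B: (74/99) × (3/74) × (41/74) × (15/74) × (61/74) ≈ 0.00280541
Highest score → condition B.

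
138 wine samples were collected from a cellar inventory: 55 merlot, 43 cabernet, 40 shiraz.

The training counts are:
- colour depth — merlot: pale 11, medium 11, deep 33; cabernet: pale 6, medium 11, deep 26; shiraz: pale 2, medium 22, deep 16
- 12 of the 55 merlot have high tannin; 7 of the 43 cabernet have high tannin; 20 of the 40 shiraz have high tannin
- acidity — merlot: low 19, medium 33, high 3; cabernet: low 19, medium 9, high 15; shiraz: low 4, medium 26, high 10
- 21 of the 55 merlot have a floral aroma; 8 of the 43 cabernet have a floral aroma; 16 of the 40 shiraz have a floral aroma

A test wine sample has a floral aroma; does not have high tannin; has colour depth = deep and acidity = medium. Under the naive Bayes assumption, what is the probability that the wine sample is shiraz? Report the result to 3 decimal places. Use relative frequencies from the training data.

merlot: (55/138) × (33/55) × (43/55) × (33/55) × (21/55) ≈ 0.04283
cabernet: (43/138) × (26/43) × (36/43) × (9/43) × (8/43) ≈ 0.0061422
shiraz: (40/138) × (16/40) × (20/40) × (26/40) × (16/40) ≈ 0.0150725
P(shiraz | x) = 0.0150725 / 0.0640447 ≈ 0.235

0.235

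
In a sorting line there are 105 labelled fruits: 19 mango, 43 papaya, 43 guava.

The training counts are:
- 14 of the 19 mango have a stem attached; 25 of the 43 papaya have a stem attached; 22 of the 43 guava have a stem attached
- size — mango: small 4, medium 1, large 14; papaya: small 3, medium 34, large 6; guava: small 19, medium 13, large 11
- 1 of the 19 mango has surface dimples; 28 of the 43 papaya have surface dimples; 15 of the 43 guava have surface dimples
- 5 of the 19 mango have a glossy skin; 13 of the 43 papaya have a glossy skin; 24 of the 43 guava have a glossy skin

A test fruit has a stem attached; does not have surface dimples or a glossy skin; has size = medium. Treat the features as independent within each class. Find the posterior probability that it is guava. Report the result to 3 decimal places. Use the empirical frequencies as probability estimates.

mango: (19/105) × (14/19) × (1/19) × (18/19) × (14/19) ≈ 0.00489867
papaya: (43/105) × (25/43) × (34/43) × (15/43) × (30/43) ≈ 0.0458181
guava: (43/105) × (22/43) × (13/43) × (28/43) × (19/43) ≈ 0.0182256
P(guava | x) = 0.0182256 / 0.06894237 ≈ 0.264

0.264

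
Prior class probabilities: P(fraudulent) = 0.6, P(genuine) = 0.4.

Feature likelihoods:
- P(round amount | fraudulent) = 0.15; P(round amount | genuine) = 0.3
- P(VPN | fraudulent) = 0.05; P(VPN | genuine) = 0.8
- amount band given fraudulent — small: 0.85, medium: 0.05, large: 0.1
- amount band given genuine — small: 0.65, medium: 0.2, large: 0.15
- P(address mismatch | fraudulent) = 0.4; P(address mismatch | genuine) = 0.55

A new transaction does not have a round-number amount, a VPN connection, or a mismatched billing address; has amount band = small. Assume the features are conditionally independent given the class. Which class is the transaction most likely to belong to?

fraudulent

fraudulent: 0.6 × (1−0.15) × (1−0.05) × 0.85 × (1−0.4) = 0.247095
genuine: 0.4 × (1−0.3) × (1−0.8) × 0.65 × (1−0.55) = 0.01638
Highest score → fraudulent.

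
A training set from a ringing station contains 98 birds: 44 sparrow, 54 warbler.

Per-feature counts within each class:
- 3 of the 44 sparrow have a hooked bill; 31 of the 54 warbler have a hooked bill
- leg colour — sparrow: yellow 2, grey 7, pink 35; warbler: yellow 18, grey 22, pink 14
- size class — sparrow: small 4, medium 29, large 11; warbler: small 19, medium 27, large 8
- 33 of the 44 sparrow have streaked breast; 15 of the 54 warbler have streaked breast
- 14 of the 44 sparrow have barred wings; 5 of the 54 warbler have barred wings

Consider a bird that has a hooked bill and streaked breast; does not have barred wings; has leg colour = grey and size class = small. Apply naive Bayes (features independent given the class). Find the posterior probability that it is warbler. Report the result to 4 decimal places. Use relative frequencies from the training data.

0.9806

sparrow: (44/98) × (3/44) × (7/44) × (4/44) × (33/44) × (30/44) ≈ 0.000226401
warbler: (54/98) × (31/54) × (22/54) × (19/54) × (15/54) × (49/54) ≈ 0.0114294
P(warbler | x) = 0.0114294 / 0.011655801 ≈ 0.9806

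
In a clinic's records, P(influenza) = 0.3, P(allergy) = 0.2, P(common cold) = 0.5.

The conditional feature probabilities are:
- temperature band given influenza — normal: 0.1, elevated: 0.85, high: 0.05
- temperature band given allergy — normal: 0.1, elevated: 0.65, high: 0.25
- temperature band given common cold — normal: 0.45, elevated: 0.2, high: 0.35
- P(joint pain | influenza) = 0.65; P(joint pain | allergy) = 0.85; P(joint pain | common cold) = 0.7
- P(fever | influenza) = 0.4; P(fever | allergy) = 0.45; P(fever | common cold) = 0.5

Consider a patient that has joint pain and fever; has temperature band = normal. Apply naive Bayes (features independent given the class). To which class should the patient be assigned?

common cold

influenza: 0.3 × 0.1 × 0.65 × 0.4 = 0.0078
allergy: 0.2 × 0.1 × 0.85 × 0.45 = 0.00765
common cold: 0.5 × 0.45 × 0.7 × 0.5 = 0.07875
Highest score → common cold.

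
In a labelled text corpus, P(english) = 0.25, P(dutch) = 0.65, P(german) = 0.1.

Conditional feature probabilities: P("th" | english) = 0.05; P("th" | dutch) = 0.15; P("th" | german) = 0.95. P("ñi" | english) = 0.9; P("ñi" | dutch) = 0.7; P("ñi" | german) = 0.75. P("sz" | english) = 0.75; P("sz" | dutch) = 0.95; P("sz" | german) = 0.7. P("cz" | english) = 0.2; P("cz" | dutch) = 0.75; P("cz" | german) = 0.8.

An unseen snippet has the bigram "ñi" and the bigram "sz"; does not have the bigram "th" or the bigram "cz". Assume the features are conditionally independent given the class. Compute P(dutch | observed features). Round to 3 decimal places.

english: 0.25 × (1−0.05) × 0.9 × 0.75 × (1−0.2) = 0.12825
dutch: 0.65 × (1−0.15) × 0.7 × 0.95 × (1−0.75) = 0.091853125
german: 0.1 × (1−0.95) × 0.75 × 0.7 × (1−0.8) = 0.000525
P(dutch | x) = 0.091853125 / 0.220628125 ≈ 0.416

0.416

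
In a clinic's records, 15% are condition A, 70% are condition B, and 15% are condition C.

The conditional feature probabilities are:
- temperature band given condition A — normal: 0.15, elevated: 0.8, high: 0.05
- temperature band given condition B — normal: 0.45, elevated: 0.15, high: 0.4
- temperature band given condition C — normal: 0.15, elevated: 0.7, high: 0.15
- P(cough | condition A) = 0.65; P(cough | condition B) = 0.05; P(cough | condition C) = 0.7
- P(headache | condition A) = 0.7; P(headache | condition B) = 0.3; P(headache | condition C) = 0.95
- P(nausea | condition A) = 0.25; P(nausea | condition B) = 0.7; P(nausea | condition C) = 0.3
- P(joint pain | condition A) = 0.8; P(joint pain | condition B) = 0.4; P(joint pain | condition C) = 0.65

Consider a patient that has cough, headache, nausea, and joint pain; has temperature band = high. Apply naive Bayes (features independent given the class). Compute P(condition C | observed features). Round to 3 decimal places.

condition A: 0.15 × 0.05 × 0.65 × 0.7 × 0.25 × 0.8 = 0.0006825
condition B: 0.7 × 0.4 × 0.05 × 0.3 × 0.7 × 0.4 = 0.001176
condition C: 0.15 × 0.15 × 0.7 × 0.95 × 0.3 × 0.65 = 0.0029176875
P(condition C | x) = 0.0029176875 / 0.0047761875 ≈ 0.611

0.611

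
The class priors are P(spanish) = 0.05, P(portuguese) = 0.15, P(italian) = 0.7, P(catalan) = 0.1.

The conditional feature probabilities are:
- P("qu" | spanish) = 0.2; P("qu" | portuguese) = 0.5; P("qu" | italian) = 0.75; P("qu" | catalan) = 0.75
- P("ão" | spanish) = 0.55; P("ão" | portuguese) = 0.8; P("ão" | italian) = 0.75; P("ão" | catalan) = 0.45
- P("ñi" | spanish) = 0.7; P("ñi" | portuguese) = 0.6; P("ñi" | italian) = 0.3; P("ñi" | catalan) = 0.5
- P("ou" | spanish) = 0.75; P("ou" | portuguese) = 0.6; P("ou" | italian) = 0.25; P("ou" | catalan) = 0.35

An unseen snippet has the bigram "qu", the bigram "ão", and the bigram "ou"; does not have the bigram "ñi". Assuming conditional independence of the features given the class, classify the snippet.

italian

spanish: 0.05 × 0.2 × 0.55 × (1−0.7) × 0.75 = 0.0012375
portuguese: 0.15 × 0.5 × 0.8 × (1−0.6) × 0.6 = 0.0144
italian: 0.7 × 0.75 × 0.75 × (1−0.3) × 0.25 = 0.06890625
catalan: 0.1 × 0.75 × 0.45 × (1−0.5) × 0.35 = 0.00590625
Highest score → italian.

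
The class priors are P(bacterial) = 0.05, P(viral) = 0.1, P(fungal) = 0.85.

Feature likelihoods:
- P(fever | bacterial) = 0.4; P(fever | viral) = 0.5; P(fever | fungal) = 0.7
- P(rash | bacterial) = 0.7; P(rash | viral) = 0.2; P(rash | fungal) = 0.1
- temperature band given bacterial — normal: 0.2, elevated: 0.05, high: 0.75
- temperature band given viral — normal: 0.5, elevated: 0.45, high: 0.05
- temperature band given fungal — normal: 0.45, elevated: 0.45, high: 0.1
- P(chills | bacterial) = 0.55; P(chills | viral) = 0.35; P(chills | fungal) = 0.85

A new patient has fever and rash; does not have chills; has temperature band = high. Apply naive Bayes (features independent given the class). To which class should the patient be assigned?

bacterial: 0.05 × 0.4 × 0.7 × 0.75 × (1−0.55) = 0.004725
viral: 0.1 × 0.5 × 0.2 × 0.05 × (1−0.35) = 0.000325
fungal: 0.85 × 0.7 × 0.1 × 0.1 × (1−0.85) = 0.0008925
Highest score → bacterial.

bacterial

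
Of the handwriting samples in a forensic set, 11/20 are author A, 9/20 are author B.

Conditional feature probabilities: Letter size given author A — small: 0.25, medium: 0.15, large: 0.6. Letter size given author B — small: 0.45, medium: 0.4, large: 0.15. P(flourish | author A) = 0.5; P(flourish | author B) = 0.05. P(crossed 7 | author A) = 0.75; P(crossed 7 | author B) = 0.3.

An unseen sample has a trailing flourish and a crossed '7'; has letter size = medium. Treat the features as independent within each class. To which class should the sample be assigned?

author A: 0.55 × 0.15 × 0.5 × 0.75 = 0.0309375
author B: 0.45 × 0.4 × 0.05 × 0.3 = 0.0027
Highest score → author A.

author A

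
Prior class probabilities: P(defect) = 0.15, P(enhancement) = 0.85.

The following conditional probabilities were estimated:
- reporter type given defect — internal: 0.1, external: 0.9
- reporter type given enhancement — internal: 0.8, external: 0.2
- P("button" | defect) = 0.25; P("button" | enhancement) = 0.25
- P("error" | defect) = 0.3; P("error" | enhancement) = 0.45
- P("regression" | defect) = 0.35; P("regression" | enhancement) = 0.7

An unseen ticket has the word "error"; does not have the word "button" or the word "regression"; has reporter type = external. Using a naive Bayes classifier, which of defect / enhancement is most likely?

defect

defect: 0.15 × 0.9 × (1−0.25) × 0.3 × (1−0.35) = 0.01974375
enhancement: 0.85 × 0.2 × (1−0.25) × 0.45 × (1−0.7) = 0.0172125
Highest score → defect.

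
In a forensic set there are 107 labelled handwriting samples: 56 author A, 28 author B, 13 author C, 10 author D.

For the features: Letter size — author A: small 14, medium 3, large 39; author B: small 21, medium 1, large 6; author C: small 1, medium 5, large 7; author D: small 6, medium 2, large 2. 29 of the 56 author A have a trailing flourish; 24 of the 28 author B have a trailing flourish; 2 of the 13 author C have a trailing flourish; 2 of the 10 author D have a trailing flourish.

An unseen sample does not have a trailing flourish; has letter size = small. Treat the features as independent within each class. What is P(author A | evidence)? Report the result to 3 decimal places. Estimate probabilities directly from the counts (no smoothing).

0.438

author A: (56/107) × (14/56) × (27/56) ≈ 0.0630841
author B: (28/107) × (21/28) × (4/28) ≈ 0.0280374
author C: (13/107) × (1/13) × (11/13) ≈ 0.00790798
author D: (10/107) × (6/10) × (8/10) ≈ 0.0448598
P(author A | x) = 0.0630841 / 0.14388928 ≈ 0.438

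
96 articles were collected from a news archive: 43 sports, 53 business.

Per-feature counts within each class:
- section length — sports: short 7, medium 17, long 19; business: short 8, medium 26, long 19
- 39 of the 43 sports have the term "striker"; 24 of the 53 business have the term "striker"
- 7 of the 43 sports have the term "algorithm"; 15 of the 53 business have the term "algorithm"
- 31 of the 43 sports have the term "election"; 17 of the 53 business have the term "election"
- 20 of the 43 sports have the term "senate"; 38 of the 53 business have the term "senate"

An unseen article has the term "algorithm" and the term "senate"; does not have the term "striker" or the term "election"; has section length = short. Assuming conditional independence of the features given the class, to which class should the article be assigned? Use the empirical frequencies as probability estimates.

sports: (43/96) × (7/43) × (4/43) × (7/43) × (12/43) × (20/43) ≈ 0.000143325
business: (53/96) × (8/53) × (29/53) × (15/53) × (36/53) × (38/53) ≈ 0.00628479
Highest score → business.

business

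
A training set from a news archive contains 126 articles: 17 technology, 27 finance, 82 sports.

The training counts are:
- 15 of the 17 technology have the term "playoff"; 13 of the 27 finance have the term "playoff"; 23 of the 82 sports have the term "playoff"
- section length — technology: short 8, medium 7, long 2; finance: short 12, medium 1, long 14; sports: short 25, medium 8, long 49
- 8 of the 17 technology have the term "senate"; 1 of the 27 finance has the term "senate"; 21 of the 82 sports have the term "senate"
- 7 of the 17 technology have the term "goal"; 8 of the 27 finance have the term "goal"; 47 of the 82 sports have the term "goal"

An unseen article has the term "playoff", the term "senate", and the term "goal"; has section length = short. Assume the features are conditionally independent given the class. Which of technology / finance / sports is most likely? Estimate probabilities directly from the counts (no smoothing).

technology

technology: (17/126) × (15/17) × (8/17) × (8/17) × (7/17) ≈ 0.0108556
finance: (27/126) × (13/27) × (12/27) × (1/27) × (8/27) ≈ 0.000503214
sports: (82/126) × (23/82) × (25/82) × (21/82) × (47/82) ≈ 0.00816908
Highest score → technology.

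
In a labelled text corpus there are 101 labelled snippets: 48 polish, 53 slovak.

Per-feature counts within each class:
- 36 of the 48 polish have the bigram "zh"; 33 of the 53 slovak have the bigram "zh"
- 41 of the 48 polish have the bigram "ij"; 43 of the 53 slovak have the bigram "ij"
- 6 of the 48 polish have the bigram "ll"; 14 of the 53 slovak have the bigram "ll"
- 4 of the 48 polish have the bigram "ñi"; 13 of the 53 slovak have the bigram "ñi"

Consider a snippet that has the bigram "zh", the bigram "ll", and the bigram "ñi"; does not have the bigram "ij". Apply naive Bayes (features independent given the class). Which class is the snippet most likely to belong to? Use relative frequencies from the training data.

slovak

polish: (48/101) × (36/48) × (7/48) × (6/48) × (4/48) ≈ 0.00054146
slovak: (53/101) × (33/53) × (10/53) × (14/53) × (13/53) ≈ 0.00399426
Highest score → slovak.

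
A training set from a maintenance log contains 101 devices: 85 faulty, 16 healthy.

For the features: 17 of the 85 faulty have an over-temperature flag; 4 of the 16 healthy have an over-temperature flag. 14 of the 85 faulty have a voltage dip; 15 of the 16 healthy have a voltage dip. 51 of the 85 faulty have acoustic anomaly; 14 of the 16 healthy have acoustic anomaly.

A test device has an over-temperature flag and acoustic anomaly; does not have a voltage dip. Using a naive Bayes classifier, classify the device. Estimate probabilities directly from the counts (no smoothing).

faulty: (85/101) × (17/85) × (71/85) × (51/85) ≈ 0.0843564
healthy: (16/101) × (4/16) × (1/16) × (14/16) ≈ 0.00216584
Highest score → faulty.

faulty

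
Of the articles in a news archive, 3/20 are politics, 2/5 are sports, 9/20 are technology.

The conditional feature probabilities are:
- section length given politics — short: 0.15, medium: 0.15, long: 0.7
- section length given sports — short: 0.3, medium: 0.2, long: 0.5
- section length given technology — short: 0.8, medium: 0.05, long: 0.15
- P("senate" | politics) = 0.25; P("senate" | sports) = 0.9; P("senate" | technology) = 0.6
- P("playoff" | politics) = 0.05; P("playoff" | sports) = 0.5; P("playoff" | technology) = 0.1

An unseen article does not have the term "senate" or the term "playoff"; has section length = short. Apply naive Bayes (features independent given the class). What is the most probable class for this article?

technology

politics: 0.15 × 0.15 × (1−0.25) × (1−0.05) = 0.01603125
sports: 0.4 × 0.3 × (1−0.9) × (1−0.5) = 0.006
technology: 0.45 × 0.8 × (1−0.6) × (1−0.1) = 0.1296
Highest score → technology.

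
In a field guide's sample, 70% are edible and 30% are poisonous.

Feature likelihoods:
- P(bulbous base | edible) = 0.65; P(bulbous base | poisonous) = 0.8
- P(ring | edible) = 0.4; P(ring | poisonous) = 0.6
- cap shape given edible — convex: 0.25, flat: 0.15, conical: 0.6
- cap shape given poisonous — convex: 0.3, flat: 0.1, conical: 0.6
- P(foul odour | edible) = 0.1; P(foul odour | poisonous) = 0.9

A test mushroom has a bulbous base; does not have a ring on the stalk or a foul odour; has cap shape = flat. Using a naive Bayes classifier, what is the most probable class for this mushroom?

edible: 0.7 × 0.65 × (1−0.4) × 0.15 × (1−0.1) = 0.036855
poisonous: 0.3 × 0.8 × (1−0.6) × 0.1 × (1−0.9) = 0.00096
Highest score → edible.

edible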